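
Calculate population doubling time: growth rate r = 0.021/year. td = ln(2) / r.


td = ln(2) / 0.021 = 0.693147 / 0.021 = 33.0070 ≈ 33.0 years

33.0 years


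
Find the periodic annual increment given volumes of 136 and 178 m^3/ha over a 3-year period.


PAI = (V2 - V1) / period = (178 - 136) / 3 = 42 / 3 = 14.00 m^3/ha/yr

14.00 m^3/ha/yr


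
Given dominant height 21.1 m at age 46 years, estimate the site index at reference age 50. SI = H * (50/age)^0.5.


50/46 = 1.08696
(1.08696)^0.5 = 1.04257
SI = 21.1 * 1.04257 = 21.9982 ≈ 22.0 m

22.0 m


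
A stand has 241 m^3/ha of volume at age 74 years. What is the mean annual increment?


MAI = 241 / 74 = 3.2568 ≈ 3.26 m^3/ha/yr

3.26 m^3/ha/yr


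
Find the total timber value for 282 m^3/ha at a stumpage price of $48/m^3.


Value = 282 * 48 = $13536/ha

$13536/ha


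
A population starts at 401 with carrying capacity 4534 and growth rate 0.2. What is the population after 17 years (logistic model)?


(K - N0)/N0 = (4534 - 401)/401 = 4133/401 = 10.3067
r*t = 0.2 * 17 = 3.4; exp(-3.4) = 0.0333733
10.3067 * 0.0333733 = 0.343969
1 + 0.343969 = 1.34397
N = 4534 / 1.34397 = 3373.59 ≈ 3374

3374


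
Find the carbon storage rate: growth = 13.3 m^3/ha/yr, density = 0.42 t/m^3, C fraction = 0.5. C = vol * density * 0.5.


C = 13.3 * 0.42 * 0.5 = 2.793 ≈ 2.79 t C/ha/yr

2.79 t C/ha/yr


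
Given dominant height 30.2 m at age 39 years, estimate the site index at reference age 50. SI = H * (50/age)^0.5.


50/39 = 1.28205
(1.28205)^0.5 = 1.13228
SI = 30.2 * 1.13228 = 34.1949 ≈ 34.2 m

34.2 m


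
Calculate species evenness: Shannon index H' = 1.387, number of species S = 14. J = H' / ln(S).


ln(14) = 2.63906
J = H' / ln(S) = 1.387 / 2.63906 = 0.525566 ≈ 0.5256

0.5256


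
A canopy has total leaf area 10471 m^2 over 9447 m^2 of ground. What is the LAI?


LAI = 10471 / 9447 = 1.1084 ≈ 1.11

1.11


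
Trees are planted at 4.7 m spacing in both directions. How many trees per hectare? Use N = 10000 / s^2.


N = 10000 / 4.7^2 = 10000 / 22.09 = 452.694 ≈ 453 trees/ha

453 trees/ha


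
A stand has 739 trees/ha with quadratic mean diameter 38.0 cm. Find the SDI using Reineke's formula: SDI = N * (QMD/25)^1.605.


QMD/25 = 38.0/25 = 1.52
(1.52)^1.605 = exp(1.605 * ln(1.52)) = exp(1.605 * 0.418710) = exp(0.672030) = 1.95821
SDI = 739 * 1.95821 = 1447.12 ≈ 1447

1447


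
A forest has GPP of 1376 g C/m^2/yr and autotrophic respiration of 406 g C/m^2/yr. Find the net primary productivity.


NPP = GPP - Ra = 1376 - 406 = 970 g C/m^2/yr

970 g C/m^2/yr


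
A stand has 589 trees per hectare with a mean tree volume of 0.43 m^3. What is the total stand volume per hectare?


V_stand = 589 * 0.43 = 253.27 ≈ 253.3 m^3/ha

253.3 m^3/ha


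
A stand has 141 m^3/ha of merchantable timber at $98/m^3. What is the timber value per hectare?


Value = 141 * 98 = $13818/ha

$13818/ha


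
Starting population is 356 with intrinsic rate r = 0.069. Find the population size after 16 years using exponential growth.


r*t = 0.069 * 16 = 1.104
exp(1.104) = 3.01621
N = 356 * 3.01621 = 1073.77 ≈ 1074

1074


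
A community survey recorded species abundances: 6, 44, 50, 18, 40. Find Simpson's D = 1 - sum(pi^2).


Total N = 6 + 44 + 50 + 18 + 40 = 158
Per-species terms:
  p = 6/158 = 0.037975; p^2 = 0.037975^2 = 0.001442
  p = 44/158 = 0.278481; p^2 = 0.278481^2 = 0.077552
  p = 50/158 = 0.316456; p^2 = 0.316456^2 = 0.100144
  p = 18/158 = 0.113924; p^2 = 0.113924^2 = 0.012979
  p = 40/158 = 0.253165; p^2 = 0.253165^2 = 0.064093
sum(p^2) = 0.001442 + 0.077552 + 0.100144 + 0.012979 + 0.064093 = 0.256210
D = 1 - 0.256210 = 0.743790 ≈ 0.7438

0.7438


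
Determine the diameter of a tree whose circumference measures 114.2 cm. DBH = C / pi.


DBH = C / pi = 114.2 / 3.141593 = 36.3510 ≈ 36.35 cm

36.35 cm


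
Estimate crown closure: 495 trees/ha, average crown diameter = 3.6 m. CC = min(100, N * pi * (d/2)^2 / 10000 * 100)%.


(d/2)^2 = (3.6/2)^2 = 1.8^2 = 3.24
Crown area = 3.141593 * 3.24 = 10.1788 m^2
N * area / 10000 * 100 = 495 * 10.1788 / 10000 * 100 = 50.3851
CC = min(100, 50.3851) = 50.3851 ≈ 50.4%

50.4%


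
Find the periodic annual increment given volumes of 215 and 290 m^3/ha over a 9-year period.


PAI = (V2 - V1) / period = (290 - 215) / 9 = 75 / 9 = 8.3333 ≈ 8.33 m^3/ha/yr

8.33 m^3/ha/yr


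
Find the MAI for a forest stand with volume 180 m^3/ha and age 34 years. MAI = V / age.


MAI = 180 / 34 = 5.2941 ≈ 5.29 m^3/ha/yr

5.29 m^3/ha/yr


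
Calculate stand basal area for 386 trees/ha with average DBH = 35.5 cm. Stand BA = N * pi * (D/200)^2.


(D/200)^2 = (35.5/200)^2 = 0.1775^2 = 0.03150625
Individual BA = 3.141593 * 0.03150625 = 0.0989798 m^2
Stand BA = 386 * 0.0989798 = 38.2062 ≈ 38.21 m^2/ha

38.21 m^2/ha


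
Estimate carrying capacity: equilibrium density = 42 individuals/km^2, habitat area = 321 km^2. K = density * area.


K = 42 * 321 = 13482 individuals

13482 individuals


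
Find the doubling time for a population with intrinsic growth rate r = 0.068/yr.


td = ln(2) / 0.068 = 0.693147 / 0.068 = 10.1933 ≈ 10.2 years

10.2 years


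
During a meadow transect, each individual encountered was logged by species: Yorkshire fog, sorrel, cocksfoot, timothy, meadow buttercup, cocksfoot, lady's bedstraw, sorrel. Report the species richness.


Total individuals logged = 8
Distinct species (count of individuals): Yorkshire fog (1), sorrel (2), cocksfoot (2), timothy (1), meadow buttercup (1), lady's bedstraw (1)
Species richness = number of distinct species = 6

6


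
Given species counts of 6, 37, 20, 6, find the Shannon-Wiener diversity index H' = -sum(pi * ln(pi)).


Total N = 6 + 37 + 20 + 6 = 69
Per-species terms:
  p = 6/69 = 0.086957; ln(p) = -2.442342; p*ln(p) = 0.086957 * (-2.442342) = -0.212379
  p = 37/69 = 0.536232; ln(p) = -0.623188; p*ln(p) = 0.536232 * (-0.623188) = -0.334173
  p = 20/69 = 0.289855; ln(p) = -1.238374; p*ln(p) = 0.289855 * (-1.238374) = -0.358949
  p = 6/69 = 0.086957; ln(p) = -2.442342; p*ln(p) = 0.086957 * (-2.442342) = -0.212379
sum(p*ln(p)) = (-0.212379) + (-0.334173) + (-0.358949) + (-0.212379) = -1.117880
H' = -(-1.117880) = 1.117880 ≈ 1.1179

1.1179


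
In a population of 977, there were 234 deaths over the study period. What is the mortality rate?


Mortality rate = 234 / 977 = 0.239509 ≈ 0.2395

0.2395


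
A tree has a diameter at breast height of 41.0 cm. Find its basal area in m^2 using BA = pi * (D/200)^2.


D/200 = 41.0/200 = 0.205 m
(D/200)^2 = 0.205^2 = 0.042025
BA = 3.141593 * 0.042025 = 0.132025 ≈ 0.1320 m^2

0.1320 m^2


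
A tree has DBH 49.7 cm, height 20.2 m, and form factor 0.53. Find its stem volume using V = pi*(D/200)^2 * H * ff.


(D/200)^2 = (49.7/200)^2 = 0.2485^2 = 0.06175225
BA = 3.141593 * 0.06175225 = 0.194000 m^2
V = 0.194000 * 20.2 * 0.53 = 2.07696 ≈ 2.077 m^3

2.077 m^3


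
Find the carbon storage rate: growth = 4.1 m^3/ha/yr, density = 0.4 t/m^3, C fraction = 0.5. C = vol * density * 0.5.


C = 4.1 * 0.4 * 0.5 = 0.82 t C/ha/yr

0.82 t C/ha/yr


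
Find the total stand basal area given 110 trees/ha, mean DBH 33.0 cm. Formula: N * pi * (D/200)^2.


(D/200)^2 = (33.0/200)^2 = 0.165^2 = 0.027225
Individual BA = 3.141593 * 0.027225 = 0.0855299 m^2
Stand BA = 110 * 0.0855299 = 9.40829 ≈ 9.41 m^2/ha

9.41 m^2/ha


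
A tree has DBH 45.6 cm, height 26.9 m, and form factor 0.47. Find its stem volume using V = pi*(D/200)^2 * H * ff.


(D/200)^2 = (45.6/200)^2 = 0.228^2 = 0.051984
BA = 3.141593 * 0.051984 = 0.163313 m^2
V = 0.163313 * 26.9 * 0.47 = 2.06477 ≈ 2.065 m^3

2.065 m^3


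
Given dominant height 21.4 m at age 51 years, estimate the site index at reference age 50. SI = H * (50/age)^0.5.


50/51 = 0.980392
(0.980392)^0.5 = 0.990147
SI = 21.4 * 0.990147 = 21.1891 ≈ 21.2 m

21.2 m


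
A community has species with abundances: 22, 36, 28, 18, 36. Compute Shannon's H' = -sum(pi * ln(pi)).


Total N = 22 + 36 + 28 + 18 + 36 = 140
Per-species terms:
  p = 22/140 = 0.157143; ln(p) = -1.850599; p*ln(p) = 0.157143 * (-1.850599) = -0.290809
  p = 36/140 = 0.257143; ln(p) = -1.358123; p*ln(p) = 0.257143 * (-1.358123) = -0.349232
  p = 28/140 = 0.200000; ln(p) = -1.609438; p*ln(p) = 0.200000 * (-1.609438) = -0.321888
  p = 18/140 = 0.128571; ln(p) = -2.051274; p*ln(p) = 0.128571 * (-2.051274) = -0.263734
  p = 36/140 = 0.257143; ln(p) = -1.358123; p*ln(p) = 0.257143 * (-1.358123) = -0.349232
sum(p*ln(p)) = (-0.290809) + (-0.349232) + (-0.321888) + (-0.263734) + (-0.349232) = -1.574895
H' = -(-1.574895) = 1.574895 ≈ 1.5749

1.5749


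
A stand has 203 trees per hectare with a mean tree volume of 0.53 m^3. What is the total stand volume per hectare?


V_stand = 203 * 0.53 = 107.59 ≈ 107.6 m^3/ha

107.6 m^3/ha


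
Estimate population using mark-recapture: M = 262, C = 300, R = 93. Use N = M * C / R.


N = M * C / R = 262 * 300 / 93 = 78600 / 93 = 845.16 ≈ 845

845 individuals


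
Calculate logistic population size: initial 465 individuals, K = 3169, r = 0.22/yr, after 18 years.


(K - N0)/N0 = (3169 - 465)/465 = 2704/465 = 5.81505
r*t = 0.22 * 18 = 3.96; exp(-3.96) = 0.0190631
5.81505 * 0.0190631 = 0.110853
1 + 0.110853 = 1.11085
N = 3169 / 1.11085 = 2852.77 ≈ 2853

2853


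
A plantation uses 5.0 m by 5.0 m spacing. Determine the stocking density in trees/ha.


N = 10000 / 5.0^2 = 10000 / 25 = 400.000 ≈ 400 trees/ha

400 trees/ha


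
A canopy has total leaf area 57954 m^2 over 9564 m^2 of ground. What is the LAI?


LAI = 57954 / 9564 = 6.0596 ≈ 6.06

6.06


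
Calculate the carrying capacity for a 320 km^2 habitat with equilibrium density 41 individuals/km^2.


K = 41 * 320 = 13120 individuals

13120 individuals


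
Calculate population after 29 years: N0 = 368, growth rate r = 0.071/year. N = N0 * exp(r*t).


r*t = 0.071 * 29 = 2.059
exp(2.059) = 7.83813
N = 368 * 7.83813 = 2884.43 ≈ 2884

2884


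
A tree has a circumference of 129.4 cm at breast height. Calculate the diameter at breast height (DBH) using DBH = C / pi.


DBH = C / pi = 129.4 / 3.141593 = 41.1893 ≈ 41.19 cm

41.19 cm


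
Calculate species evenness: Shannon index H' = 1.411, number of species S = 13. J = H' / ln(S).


ln(13) = 2.56495
J = H' / ln(S) = 1.411 / 2.56495 = 0.550108 ≈ 0.5501

0.5501


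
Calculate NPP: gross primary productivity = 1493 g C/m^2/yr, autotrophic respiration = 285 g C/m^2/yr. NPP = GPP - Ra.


NPP = GPP - Ra = 1493 - 285 = 1208 g C/m^2/yr

1208 g C/m^2/yr


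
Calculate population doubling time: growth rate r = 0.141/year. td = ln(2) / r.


td = ln(2) / 0.141 = 0.693147 / 0.141 = 4.91594 ≈ 4.9 years

4.9 years


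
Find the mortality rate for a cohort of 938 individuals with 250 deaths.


Mortality rate = 250 / 938 = 0.266525 ≈ 0.2665

0.2665


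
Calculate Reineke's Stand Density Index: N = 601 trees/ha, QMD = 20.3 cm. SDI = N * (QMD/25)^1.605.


QMD/25 = 20.3/25 = 0.812
(0.812)^1.605 = exp(1.605 * ln(0.812)) = exp(1.605 * (-0.208255)) = exp(-0.334249) = 0.715876
SDI = 601 * 0.715876 = 430.241 ≈ 430

430


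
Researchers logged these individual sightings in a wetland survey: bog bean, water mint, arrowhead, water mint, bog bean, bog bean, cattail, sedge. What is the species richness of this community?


Total individuals logged = 8
Distinct species (count of individuals): bog bean (3), water mint (2), arrowhead (1), cattail (1), sedge (1)
Species richness = number of distinct species = 5

5


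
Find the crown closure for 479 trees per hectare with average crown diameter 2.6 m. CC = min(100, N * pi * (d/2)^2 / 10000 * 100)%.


(d/2)^2 = (2.6/2)^2 = 1.3^2 = 1.69
Crown area = 3.141593 * 1.69 = 5.30929 m^2
N * area / 10000 * 100 = 479 * 5.30929 / 10000 * 100 = 25.4315
CC = min(100, 25.4315) = 25.4315 ≈ 25.4%

25.4%


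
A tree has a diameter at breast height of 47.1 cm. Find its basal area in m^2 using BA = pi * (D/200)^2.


D/200 = 47.1/200 = 0.2355 m
(D/200)^2 = 0.2355^2 = 0.05546025
BA = 3.141593 * 0.05546025 = 0.174234 ≈ 0.1742 m^2

0.1742 m^2


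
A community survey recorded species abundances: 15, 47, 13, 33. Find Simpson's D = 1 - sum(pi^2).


Total N = 15 + 47 + 13 + 33 = 108
Per-species terms:
  p = 15/108 = 0.138889; p^2 = 0.138889^2 = 0.019290
  p = 47/108 = 0.435185; p^2 = 0.435185^2 = 0.189386
  p = 13/108 = 0.120370; p^2 = 0.120370^2 = 0.014489
  p = 33/108 = 0.305556; p^2 = 0.305556^2 = 0.093364
sum(p^2) = 0.019290 + 0.189386 + 0.014489 + 0.093364 = 0.316529
D = 1 - 0.316529 = 0.683471 ≈ 0.6835

0.6835


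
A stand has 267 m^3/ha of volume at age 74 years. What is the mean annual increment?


MAI = 267 / 74 = 3.6081 ≈ 3.61 m^3/ha/yr

3.61 m^3/ha/yr


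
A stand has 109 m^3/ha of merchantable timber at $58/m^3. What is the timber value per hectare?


Value = 109 * 58 = $6322/ha

$6322/ha


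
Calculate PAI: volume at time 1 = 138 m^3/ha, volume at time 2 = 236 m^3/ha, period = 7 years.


PAI = (V2 - V1) / period = (236 - 138) / 7 = 98 / 7 = 14.00 m^3/ha/yr

14.00 m^3/ha/yr


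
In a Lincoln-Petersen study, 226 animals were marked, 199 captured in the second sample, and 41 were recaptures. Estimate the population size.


N = M * C / R = 226 * 199 / 41 = 44974 / 41 = 1096.93 ≈ 1097

1097 individuals


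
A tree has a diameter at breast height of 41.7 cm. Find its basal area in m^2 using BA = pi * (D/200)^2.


D/200 = 41.7/200 = 0.2085 m
(D/200)^2 = 0.2085^2 = 0.04347225
BA = 3.141593 * 0.04347225 = 0.136572 ≈ 0.1366 m^2

0.1366 m^2


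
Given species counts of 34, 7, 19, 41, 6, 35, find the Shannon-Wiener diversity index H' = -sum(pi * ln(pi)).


Total N = 34 + 7 + 19 + 41 + 6 + 35 = 142
Per-species terms:
  p = 34/142 = 0.239437; ln(p) = -1.429465; p*ln(p) = 0.239437 * (-1.429465) = -0.342267
  p = 7/142 = 0.049296; ln(p) = -3.009912; p*ln(p) = 0.049296 * (-3.009912) = -0.148377
  p = 19/142 = 0.133803; ln(p) = -2.011387; p*ln(p) = 0.133803 * (-2.011387) = -0.269130
  p = 41/142 = 0.288732; ln(p) = -1.242256; p*ln(p) = 0.288732 * (-1.242256) = -0.358679
  p = 6/142 = 0.042254; ln(p) = -3.164056; p*ln(p) = 0.042254 * (-3.164056) = -0.133694
  p = 35/142 = 0.246479; ln(p) = -1.400478; p*ln(p) = 0.246479 * (-1.400478) = -0.345188
sum(p*ln(p)) = (-0.342267) + (-0.148377) + (-0.269130) + (-0.358679) + (-0.133694) + (-0.345188) = -1.597335
H' = -(-1.597335) = 1.597335 ≈ 1.5973

1.5973


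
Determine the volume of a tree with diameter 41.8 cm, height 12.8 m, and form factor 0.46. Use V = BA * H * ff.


(D/200)^2 = (41.8/200)^2 = 0.209^2 = 0.043681
BA = 3.141593 * 0.043681 = 0.137228 m^2
V = 0.137228 * 12.8 * 0.46 = 0.807998 ≈ 0.808 m^3

0.808 m^3


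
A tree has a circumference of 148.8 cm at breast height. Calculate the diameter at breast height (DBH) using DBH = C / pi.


DBH = C / pi = 148.8 / 3.141593 = 47.3645 ≈ 47.36 cm

47.36 cm


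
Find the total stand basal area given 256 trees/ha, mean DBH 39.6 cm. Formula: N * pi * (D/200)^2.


(D/200)^2 = (39.6/200)^2 = 0.198^2 = 0.039204
Individual BA = 3.141593 * 0.039204 = 0.123163 m^2
Stand BA = 256 * 0.123163 = 31.5297 ≈ 31.53 m^2/ha

31.53 m^2/ha


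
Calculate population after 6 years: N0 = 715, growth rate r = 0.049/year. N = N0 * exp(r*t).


r*t = 0.049 * 6 = 0.294
exp(0.294) = 1.34178
N = 715 * 1.34178 = 959.373 ≈ 959

959


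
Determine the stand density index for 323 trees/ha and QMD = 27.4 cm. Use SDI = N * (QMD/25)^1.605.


QMD/25 = 27.4/25 = 1.096
(1.096)^1.605 = exp(1.605 * ln(1.096)) = exp(1.605 * 0.0916672) = exp(0.147126) = 1.15850
SDI = 323 * 1.15850 = 374.196 ≈ 374

374


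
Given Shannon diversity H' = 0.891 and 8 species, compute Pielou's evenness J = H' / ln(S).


ln(8) = 2.07944
J = H' / ln(S) = 0.891 / 2.07944 = 0.428481 ≈ 0.4285

0.4285


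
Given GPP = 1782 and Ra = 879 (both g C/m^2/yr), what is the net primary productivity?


NPP = GPP - Ra = 1782 - 879 = 903 g C/m^2/yr

903 g C/m^2/yr


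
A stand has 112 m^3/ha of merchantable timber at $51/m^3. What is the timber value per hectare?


Value = 112 * 51 = $5712/ha

$5712/ha


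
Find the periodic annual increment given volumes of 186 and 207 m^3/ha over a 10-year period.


PAI = (V2 - V1) / period = (207 - 186) / 10 = 21 / 10 = 2.10 m^3/ha/yr

2.10 m^3/ha/yr


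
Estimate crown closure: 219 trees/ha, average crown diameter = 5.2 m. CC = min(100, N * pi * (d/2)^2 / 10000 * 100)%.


(d/2)^2 = (5.2/2)^2 = 2.6^2 = 6.76
Crown area = 3.141593 * 6.76 = 21.2372 m^2
N * area / 10000 * 100 = 219 * 21.2372 / 10000 * 100 = 46.5095
CC = min(100, 46.5095) = 46.5095 ≈ 46.5%

46.5%


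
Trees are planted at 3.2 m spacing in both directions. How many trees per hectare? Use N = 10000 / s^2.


N = 10000 / 3.2^2 = 10000 / 10.24 = 976.563 ≈ 977 trees/ha

977 trees/ha


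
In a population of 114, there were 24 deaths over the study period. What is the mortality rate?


Mortality rate = 24 / 114 = 0.210526 ≈ 0.2105

0.2105


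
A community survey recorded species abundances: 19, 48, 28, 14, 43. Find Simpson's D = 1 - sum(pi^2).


Total N = 19 + 48 + 28 + 14 + 43 = 152
Per-species terms:
  p = 19/152 = 0.125000; p^2 = 0.125000^2 = 0.015625
  p = 48/152 = 0.315789; p^2 = 0.315789^2 = 0.099723
  p = 28/152 = 0.184211; p^2 = 0.184211^2 = 0.033934
  p = 14/152 = 0.092105; p^2 = 0.092105^2 = 0.008483
  p = 43/152 = 0.282895; p^2 = 0.282895^2 = 0.080030
sum(p^2) = 0.015625 + 0.099723 + 0.033934 + 0.008483 + 0.080030 = 0.237795
D = 1 - 0.237795 = 0.762205 ≈ 0.7622

0.7622


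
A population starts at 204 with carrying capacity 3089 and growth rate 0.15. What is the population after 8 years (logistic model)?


(K - N0)/N0 = (3089 - 204)/204 = 2885/204 = 14.1422
r*t = 0.15 * 8 = 1.2; exp(-1.2) = 0.301194
14.1422 * 0.301194 = 4.25955
1 + 4.25955 = 5.25955
N = 3089 / 5.25955 = 587.313 ≈ 587

587


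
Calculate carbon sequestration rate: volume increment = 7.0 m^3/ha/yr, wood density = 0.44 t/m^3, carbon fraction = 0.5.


C = 7.0 * 0.44 * 0.5 = 1.54 t C/ha/yr

1.54 t C/ha/yr


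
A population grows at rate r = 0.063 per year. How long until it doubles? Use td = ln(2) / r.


td = ln(2) / 0.063 = 0.693147 / 0.063 = 11.0023 ≈ 11.0 years

11.0 years


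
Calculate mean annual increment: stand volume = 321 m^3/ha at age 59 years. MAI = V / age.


MAI = 321 / 59 = 5.4407 ≈ 5.44 m^3/ha/yr

5.44 m^3/ha/yr


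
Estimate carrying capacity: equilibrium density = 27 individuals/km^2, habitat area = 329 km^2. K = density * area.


K = 27 * 329 = 8883 individuals

8883 individuals


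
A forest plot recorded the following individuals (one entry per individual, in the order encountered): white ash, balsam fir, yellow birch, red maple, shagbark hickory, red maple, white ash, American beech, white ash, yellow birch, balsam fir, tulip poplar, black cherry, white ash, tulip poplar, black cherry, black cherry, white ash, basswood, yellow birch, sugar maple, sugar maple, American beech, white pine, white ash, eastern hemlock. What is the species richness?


Total individuals logged = 26
Distinct species (count of individuals): white ash (6), balsam fir (2), yellow birch (3), red maple (2), shagbark hickory (1), American beech (2), tulip poplar (2), black cherry (3), basswood (1), sugar maple (2), white pine (1), eastern hemlock (1)
Species richness = number of distinct species = 12

12


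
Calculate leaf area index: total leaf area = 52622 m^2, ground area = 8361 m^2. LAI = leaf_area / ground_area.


LAI = 52622 / 8361 = 6.2937 ≈ 6.29

6.29


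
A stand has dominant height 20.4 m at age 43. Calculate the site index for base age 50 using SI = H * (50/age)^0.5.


50/43 = 1.16279
(1.16279)^0.5 = 1.07833
SI = 20.4 * 1.07833 = 21.9979 ≈ 22.0 m

22.0 m


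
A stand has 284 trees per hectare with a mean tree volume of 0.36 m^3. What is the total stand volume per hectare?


V_stand = 284 * 0.36 = 102.24 ≈ 102.2 m^3/ha

102.2 m^3/ha


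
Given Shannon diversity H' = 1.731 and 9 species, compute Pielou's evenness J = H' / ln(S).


ln(9) = 2.19722
J = H' / ln(S) = 1.731 / 2.19722 = 0.787814 ≈ 0.7878

0.7878


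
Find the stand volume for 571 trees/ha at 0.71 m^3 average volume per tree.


V_stand = 571 * 0.71 = 405.41 ≈ 405.4 m^3/ha

405.4 m^3/ha


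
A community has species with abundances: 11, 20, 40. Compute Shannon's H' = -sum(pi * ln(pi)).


Total N = 11 + 20 + 40 = 71
Per-species terms:
  p = 11/71 = 0.154930; ln(p) = -1.864782; p*ln(p) = 0.154930 * (-1.864782) = -0.288911
  p = 20/71 = 0.281690; ln(p) = -1.266948; p*ln(p) = 0.281690 * (-1.266948) = -0.356887
  p = 40/71 = 0.563380; ln(p) = -0.573801; p*ln(p) = 0.563380 * (-0.573801) = -0.323268
sum(p*ln(p)) = (-0.288911) + (-0.356887) + (-0.323268) = -0.969066
H' = -(-0.969066) = 0.969066 ≈ 0.9691

0.9691


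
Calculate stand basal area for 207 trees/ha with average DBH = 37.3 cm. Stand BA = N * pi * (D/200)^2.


(D/200)^2 = (37.3/200)^2 = 0.1865^2 = 0.03478225
Individual BA = 3.141593 * 0.03478225 = 0.109272 m^2
Stand BA = 207 * 0.109272 = 22.6193 ≈ 22.62 m^2/ha

22.62 m^2/ha


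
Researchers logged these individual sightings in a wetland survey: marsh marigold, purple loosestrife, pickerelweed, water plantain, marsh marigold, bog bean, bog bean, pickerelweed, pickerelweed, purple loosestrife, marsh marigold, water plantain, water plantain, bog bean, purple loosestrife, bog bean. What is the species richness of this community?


Total individuals logged = 16
Distinct species (count of individuals): marsh marigold (3), purple loosestrife (3), pickerelweed (3), water plantain (3), bog bean (4)
Species richness = number of distinct species = 5

5


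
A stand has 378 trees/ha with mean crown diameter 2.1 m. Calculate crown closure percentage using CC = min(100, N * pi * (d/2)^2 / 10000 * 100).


(d/2)^2 = (2.1/2)^2 = 1.05^2 = 1.1025
Crown area = 3.141593 * 1.1025 = 3.46361 m^2
N * area / 10000 * 100 = 378 * 3.46361 / 10000 * 100 = 13.0924
CC = min(100, 13.0924) = 13.0924 ≈ 13.1%

13.1%


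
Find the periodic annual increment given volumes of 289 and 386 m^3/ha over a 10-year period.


PAI = (V2 - V1) / period = (386 - 289) / 10 = 97 / 10 = 9.70 m^3/ha/yr

9.70 m^3/ha/yr


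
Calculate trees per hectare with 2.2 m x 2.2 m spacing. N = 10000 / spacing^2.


N = 10000 / 2.2^2 = 10000 / 4.84 = 2066.12 ≈ 2066 trees/ha

2066 trees/ha


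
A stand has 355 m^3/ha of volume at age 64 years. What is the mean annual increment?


MAI = 355 / 64 = 5.5469 ≈ 5.55 m^3/ha/yr

5.55 m^3/ha/yr


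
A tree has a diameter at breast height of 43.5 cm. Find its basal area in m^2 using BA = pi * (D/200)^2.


D/200 = 43.5/200 = 0.2175 m
(D/200)^2 = 0.2175^2 = 0.04730625
BA = 3.141593 * 0.04730625 = 0.148617 ≈ 0.1486 m^2

0.1486 m^2


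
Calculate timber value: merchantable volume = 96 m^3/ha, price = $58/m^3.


Value = 96 * 58 = $5568/ha

$5568/ha


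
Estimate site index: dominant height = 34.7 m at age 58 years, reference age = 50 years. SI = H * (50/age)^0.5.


50/58 = 0.862069
(0.862069)^0.5 = 0.928477
SI = 34.7 * 0.928477 = 32.2182 ≈ 32.2 m

32.2 m


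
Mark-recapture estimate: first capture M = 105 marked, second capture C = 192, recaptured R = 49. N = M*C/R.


N = M * C / R = 105 * 192 / 49 = 20160 / 49 = 411.43 ≈ 411

411 individuals


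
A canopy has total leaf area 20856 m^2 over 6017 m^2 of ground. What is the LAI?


LAI = 20856 / 6017 = 3.4662 ≈ 3.47

3.47


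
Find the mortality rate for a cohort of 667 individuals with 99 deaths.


Mortality rate = 99 / 667 = 0.148426 ≈ 0.1484

0.1484


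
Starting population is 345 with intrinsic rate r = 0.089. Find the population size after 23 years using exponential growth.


r*t = 0.089 * 23 = 2.047
exp(2.047) = 7.74463
N = 345 * 7.74463 = 2671.90 ≈ 2672

2672


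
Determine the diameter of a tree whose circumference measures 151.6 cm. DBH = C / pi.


DBH = C / pi = 151.6 / 3.141593 = 48.2558 ≈ 48.26 cm

48.26 cm


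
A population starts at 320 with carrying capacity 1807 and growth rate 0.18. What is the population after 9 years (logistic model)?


(K - N0)/N0 = (1807 - 320)/320 = 1487/320 = 4.64688
r*t = 0.18 * 9 = 1.62; exp(-1.62) = 0.197899
4.64688 * 0.197899 = 0.919613
1 + 0.919613 = 1.91961
N = 1807 / 1.91961 = 941.337 ≈ 941

941


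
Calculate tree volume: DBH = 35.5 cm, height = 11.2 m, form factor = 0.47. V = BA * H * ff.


(D/200)^2 = (35.5/200)^2 = 0.1775^2 = 0.03150625
BA = 3.141593 * 0.03150625 = 0.0989798 m^2
V = 0.0989798 * 11.2 * 0.47 = 0.521030 ≈ 0.521 m^3

0.521 m^3


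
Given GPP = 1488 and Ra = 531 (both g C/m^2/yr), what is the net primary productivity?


NPP = GPP - Ra = 1488 - 531 = 957 g C/m^2/yr

957 g C/m^2/yr


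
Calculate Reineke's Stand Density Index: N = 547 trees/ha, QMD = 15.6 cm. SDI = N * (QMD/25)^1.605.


QMD/25 = 15.6/25 = 0.624
(0.624)^1.605 = exp(1.605 * ln(0.624)) = exp(1.605 * (-0.471605)) = exp(-0.756926) = 0.469106
SDI = 547 * 0.469106 = 256.601 ≈ 257

257


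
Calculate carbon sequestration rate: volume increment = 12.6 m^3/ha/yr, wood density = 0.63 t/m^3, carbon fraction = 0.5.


C = 12.6 * 0.63 * 0.5 = 3.969 ≈ 3.97 t C/ha/yr

3.97 t C/ha/yr


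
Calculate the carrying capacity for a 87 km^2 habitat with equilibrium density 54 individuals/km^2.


K = 54 * 87 = 4698 individuals

4698 individuals


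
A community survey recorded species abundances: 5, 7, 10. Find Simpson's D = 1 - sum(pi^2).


Total N = 5 + 7 + 10 = 22
Per-species terms:
  p = 5/22 = 0.227273; p^2 = 0.227273^2 = 0.051653
  p = 7/22 = 0.318182; p^2 = 0.318182^2 = 0.101240
  p = 10/22 = 0.454545; p^2 = 0.454545^2 = 0.206611
sum(p^2) = 0.051653 + 0.101240 + 0.206611 = 0.359504
D = 1 - 0.359504 = 0.640496 ≈ 0.6405

0.6405


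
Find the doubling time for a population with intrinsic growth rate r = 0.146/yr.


td = ln(2) / 0.146 = 0.693147 / 0.146 = 4.74758 ≈ 4.7 years

4.7 years


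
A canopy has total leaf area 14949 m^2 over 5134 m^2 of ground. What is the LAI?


LAI = 14949 / 5134 = 2.9118 ≈ 2.91

2.91


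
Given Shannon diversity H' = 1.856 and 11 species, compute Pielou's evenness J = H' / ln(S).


ln(11) = 2.39790
J = H' / ln(S) = 1.856 / 2.39790 = 0.774011 ≈ 0.7740

0.7740


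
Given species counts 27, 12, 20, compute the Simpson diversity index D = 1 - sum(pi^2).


Total N = 27 + 12 + 20 = 59
Per-species terms:
  p = 27/59 = 0.457627; p^2 = 0.457627^2 = 0.209422
  p = 12/59 = 0.203390; p^2 = 0.203390^2 = 0.041367
  p = 20/59 = 0.338983; p^2 = 0.338983^2 = 0.114909
sum(p^2) = 0.209422 + 0.041367 + 0.114909 = 0.365698
D = 1 - 0.365698 = 0.634302 ≈ 0.6343

0.6343


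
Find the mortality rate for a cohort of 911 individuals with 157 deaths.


Mortality rate = 157 / 911 = 0.172338 ≈ 0.1723

0.1723


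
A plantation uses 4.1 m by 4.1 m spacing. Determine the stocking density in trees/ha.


N = 10000 / 4.1^2 = 10000 / 16.81 = 594.884 ≈ 595 trees/ha

595 trees/ha


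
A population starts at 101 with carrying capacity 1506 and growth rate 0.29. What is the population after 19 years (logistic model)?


(K - N0)/N0 = (1506 - 101)/101 = 1405/101 = 13.9109
r*t = 0.29 * 19 = 5.51; exp(-5.51) = 0.00404611
13.9109 * 0.00404611 = 0.0562850
1 + 0.0562850 = 1.05629
N = 1506 / 1.05629 = 1425.74 ≈ 1426

1426


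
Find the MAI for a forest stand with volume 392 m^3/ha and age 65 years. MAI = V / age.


MAI = 392 / 65 = 6.0308 ≈ 6.03 m^3/ha/yr

6.03 m^3/ha/yr


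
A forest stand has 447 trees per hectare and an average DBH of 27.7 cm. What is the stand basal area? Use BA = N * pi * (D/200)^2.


(D/200)^2 = (27.7/200)^2 = 0.1385^2 = 0.01918225
Individual BA = 3.141593 * 0.01918225 = 0.0602628 m^2
Stand BA = 447 * 0.0602628 = 26.9375 ≈ 26.94 m^2/ha

26.94 m^2/ha


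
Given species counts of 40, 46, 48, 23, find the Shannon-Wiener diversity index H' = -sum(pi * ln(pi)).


Total N = 40 + 46 + 48 + 23 = 157
Per-species terms:
  p = 40/157 = 0.254777; ln(p) = -1.367367; p*ln(p) = 0.254777 * (-1.367367) = -0.348374
  p = 46/157 = 0.292994; ln(p) = -1.227603; p*ln(p) = 0.292994 * (-1.227603) = -0.359680
  p = 48/157 = 0.305732; ln(p) = -1.185046; p*ln(p) = 0.305732 * (-1.185046) = -0.362306
  p = 23/157 = 0.146497; ln(p) = -1.920750; p*ln(p) = 0.146497 * (-1.920750) = -0.281384
sum(p*ln(p)) = (-0.348374) + (-0.359680) + (-0.362306) + (-0.281384) = -1.351744
H' = -(-1.351744) = 1.351744 ≈ 1.3517

1.3517


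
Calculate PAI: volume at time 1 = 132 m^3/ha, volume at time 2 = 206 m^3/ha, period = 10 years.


PAI = (V2 - V1) / period = (206 - 132) / 10 = 74 / 10 = 7.40 m^3/ha/yr

7.40 m^3/ha/yr


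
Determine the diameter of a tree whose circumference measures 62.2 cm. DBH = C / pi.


DBH = C / pi = 62.2 / 3.141593 = 19.7989 ≈ 19.80 cm

19.80 cm


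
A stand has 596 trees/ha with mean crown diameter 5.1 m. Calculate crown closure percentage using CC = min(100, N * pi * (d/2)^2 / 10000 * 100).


(d/2)^2 = (5.1/2)^2 = 2.55^2 = 6.5025
Crown area = 3.141593 * 6.5025 = 20.4282 m^2
N * area / 10000 * 100 = 596 * 20.4282 / 10000 * 100 = 121.752
CC = min(100, 121.752) = 100%

100%


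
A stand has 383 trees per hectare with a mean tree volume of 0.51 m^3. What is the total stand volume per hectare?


V_stand = 383 * 0.51 = 195.33 ≈ 195.3 m^3/ha

195.3 m^3/ha


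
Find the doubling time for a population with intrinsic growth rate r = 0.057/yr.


td = ln(2) / 0.057 = 0.693147 / 0.057 = 12.1605 ≈ 12.2 years

12.2 years


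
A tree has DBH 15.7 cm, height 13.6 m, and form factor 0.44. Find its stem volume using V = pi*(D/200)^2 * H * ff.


(D/200)^2 = (15.7/200)^2 = 0.0785^2 = 0.00616225
BA = 3.141593 * 0.00616225 = 0.0193593 m^2
V = 0.0193593 * 13.6 * 0.44 = 0.115846 ≈ 0.116 m^3

0.116 m^3


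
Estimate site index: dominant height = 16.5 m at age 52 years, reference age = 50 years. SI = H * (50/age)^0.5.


50/52 = 0.961538
(0.961538)^0.5 = 0.980580
SI = 16.5 * 0.980580 = 16.1796 ≈ 16.2 m

16.2 m


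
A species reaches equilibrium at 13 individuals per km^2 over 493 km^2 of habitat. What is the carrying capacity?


K = 13 * 493 = 6409 individuals

6409 individuals


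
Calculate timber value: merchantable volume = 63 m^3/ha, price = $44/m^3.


Value = 63 * 44 = $2772/ha

$2772/ha


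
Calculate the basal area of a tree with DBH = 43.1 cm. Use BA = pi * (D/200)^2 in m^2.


D/200 = 43.1/200 = 0.2155 m
(D/200)^2 = 0.2155^2 = 0.04644025
BA = 3.141593 * 0.04644025 = 0.145896 ≈ 0.1459 m^2

0.1459 m^2


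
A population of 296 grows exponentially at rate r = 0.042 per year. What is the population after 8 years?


r*t = 0.042 * 8 = 0.336
exp(0.336) = 1.39934
N = 296 * 1.39934 = 414.205 ≈ 414

414


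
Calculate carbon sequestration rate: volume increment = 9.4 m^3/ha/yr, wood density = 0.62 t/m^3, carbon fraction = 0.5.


C = 9.4 * 0.62 * 0.5 = 2.914 ≈ 2.91 t C/ha/yr

2.91 t C/ha/yr


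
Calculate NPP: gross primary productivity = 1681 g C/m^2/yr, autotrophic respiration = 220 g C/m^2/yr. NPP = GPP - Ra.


NPP = GPP - Ra = 1681 - 220 = 1461 g C/m^2/yr

1461 g C/m^2/yr


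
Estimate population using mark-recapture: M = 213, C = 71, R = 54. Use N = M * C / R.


N = M * C / R = 213 * 71 / 54 = 15123 / 54 = 280.06 ≈ 280

280 individuals


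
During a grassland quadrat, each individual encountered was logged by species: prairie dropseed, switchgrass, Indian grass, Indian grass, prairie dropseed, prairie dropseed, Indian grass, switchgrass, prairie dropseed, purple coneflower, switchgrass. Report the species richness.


Total individuals logged = 11
Distinct species (count of individuals): prairie dropseed (4), switchgrass (3), Indian grass (3), purple coneflower (1)
Species richness = number of distinct species = 4

4


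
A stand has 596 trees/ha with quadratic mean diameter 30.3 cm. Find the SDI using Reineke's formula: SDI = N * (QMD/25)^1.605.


QMD/25 = 30.3/25 = 1.212
(1.212)^1.605 = exp(1.605 * ln(1.212)) = exp(1.605 * 0.192272) = exp(0.308597) = 1.36151
SDI = 596 * 1.36151 = 811.460 ≈ 811

811


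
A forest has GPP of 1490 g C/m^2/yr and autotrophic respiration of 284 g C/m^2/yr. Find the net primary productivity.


NPP = GPP - Ra = 1490 - 284 = 1206 g C/m^2/yr

1206 g C/m^2/yr


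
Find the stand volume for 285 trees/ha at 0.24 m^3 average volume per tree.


V_stand = 285 * 0.24 = 68.4 m^3/ha

68.4 m^3/ha


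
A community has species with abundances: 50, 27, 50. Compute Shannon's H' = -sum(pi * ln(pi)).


Total N = 50 + 27 + 50 = 127
Per-species terms:
  p = 50/127 = 0.393701; ln(p) = -0.932164; p*ln(p) = 0.393701 * (-0.932164) = -0.366994
  p = 27/127 = 0.212598; ln(p) = -1.548352; p*ln(p) = 0.212598 * (-1.548352) = -0.329177
  p = 50/127 = 0.393701; ln(p) = -0.932164; p*ln(p) = 0.393701 * (-0.932164) = -0.366994
sum(p*ln(p)) = (-0.366994) + (-0.329177) + (-0.366994) = -1.063165
H' = -(-1.063165) = 1.063165 ≈ 1.0632

1.0632


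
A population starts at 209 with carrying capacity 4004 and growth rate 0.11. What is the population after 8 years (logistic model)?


(K - N0)/N0 = (4004 - 209)/209 = 3795/209 = 18.1579
r*t = 0.11 * 8 = 0.88; exp(-0.88) = 0.414783
18.1579 * 0.414783 = 7.53159
1 + 7.53159 = 8.53159
N = 4004 / 8.53159 = 469.315 ≈ 469

469


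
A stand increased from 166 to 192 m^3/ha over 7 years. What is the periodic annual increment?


PAI = (V2 - V1) / period = (192 - 166) / 7 = 26 / 7 = 3.7143 ≈ 3.71 m^3/ha/yr

3.71 m^3/ha/yr


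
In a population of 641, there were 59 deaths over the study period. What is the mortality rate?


Mortality rate = 59 / 641 = 0.092044 ≈ 0.0920

0.0920


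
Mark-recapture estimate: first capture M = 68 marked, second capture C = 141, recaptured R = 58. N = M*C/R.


N = M * C / R = 68 * 141 / 58 = 9588 / 58 = 165.31 ≈ 165

165 individuals


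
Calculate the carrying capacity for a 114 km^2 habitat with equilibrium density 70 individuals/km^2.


K = 70 * 114 = 7980 individuals

7980 individuals


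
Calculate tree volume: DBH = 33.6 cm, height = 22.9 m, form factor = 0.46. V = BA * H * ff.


(D/200)^2 = (33.6/200)^2 = 0.168^2 = 0.028224
BA = 3.141593 * 0.028224 = 0.0886683 m^2
V = 0.0886683 * 22.9 * 0.46 = 0.934032 ≈ 0.934 m^3

0.934 m^3


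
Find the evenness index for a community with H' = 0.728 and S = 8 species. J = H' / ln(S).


ln(8) = 2.07944
J = H' / ln(S) = 0.728 / 2.07944 = 0.350094 ≈ 0.3501

0.3501


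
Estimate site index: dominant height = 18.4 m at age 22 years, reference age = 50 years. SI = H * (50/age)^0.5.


50/22 = 2.27273
(2.27273)^0.5 = 1.50756
SI = 18.4 * 1.50756 = 27.7391 ≈ 27.7 m

27.7 m


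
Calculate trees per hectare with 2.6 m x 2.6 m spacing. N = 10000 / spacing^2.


N = 10000 / 2.6^2 = 10000 / 6.76 = 1479.29 ≈ 1479 trees/ha

1479 trees/ha


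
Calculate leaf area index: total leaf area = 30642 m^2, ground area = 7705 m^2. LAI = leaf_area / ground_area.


LAI = 30642 / 7705 = 3.9769 ≈ 3.98

3.98


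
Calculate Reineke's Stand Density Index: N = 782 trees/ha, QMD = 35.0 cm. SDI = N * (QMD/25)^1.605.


QMD/25 = 35.0/25 = 1.4
(1.4)^1.605 = exp(1.605 * ln(1.4)) = exp(1.605 * 0.336472) = exp(0.540038) = 1.71607
SDI = 782 * 1.71607 = 1341.97 ≈ 1342

1342


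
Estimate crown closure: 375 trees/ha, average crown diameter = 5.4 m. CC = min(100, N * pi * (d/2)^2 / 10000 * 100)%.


(d/2)^2 = (5.4/2)^2 = 2.7^2 = 7.29
Crown area = 3.141593 * 7.29 = 22.9022 m^2
N * area / 10000 * 100 = 375 * 22.9022 / 10000 * 100 = 85.8833
CC = min(100, 85.8833) = 85.8833 ≈ 85.9%

85.9%


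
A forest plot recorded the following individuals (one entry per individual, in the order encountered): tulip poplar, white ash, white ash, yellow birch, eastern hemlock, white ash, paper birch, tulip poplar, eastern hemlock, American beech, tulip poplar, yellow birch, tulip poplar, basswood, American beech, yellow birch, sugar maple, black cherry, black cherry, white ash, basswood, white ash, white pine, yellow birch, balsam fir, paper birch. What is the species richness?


Total individuals logged = 26
Distinct species (count of individuals): tulip poplar (4), white ash (5), yellow birch (4), eastern hemlock (2), paper birch (2), American beech (2), basswood (2), sugar maple (1), black cherry (2), white pine (1), balsam fir (1)
Species richness = number of distinct species = 11

11


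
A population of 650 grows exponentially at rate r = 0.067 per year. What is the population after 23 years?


r*t = 0.067 * 23 = 1.541
exp(1.541) = 4.66926
N = 650 * 4.66926 = 3035.02 ≈ 3035

3035


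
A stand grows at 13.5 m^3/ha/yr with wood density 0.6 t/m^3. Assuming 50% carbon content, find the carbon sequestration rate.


C = 13.5 * 0.6 * 0.5 = 4.05 t C/ha/yr

4.05 t C/ha/yr


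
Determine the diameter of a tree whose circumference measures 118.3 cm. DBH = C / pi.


DBH = C / pi = 118.3 / 3.141593 = 37.6561 ≈ 37.66 cm

37.66 cm


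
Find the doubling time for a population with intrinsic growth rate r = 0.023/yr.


td = ln(2) / 0.023 = 0.693147 / 0.023 = 30.1368 ≈ 30.1 years

30.1 years


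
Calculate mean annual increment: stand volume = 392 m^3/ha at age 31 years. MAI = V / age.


MAI = 392 / 31 = 12.6452 ≈ 12.65 m^3/ha/yr

12.65 m^3/ha/yr


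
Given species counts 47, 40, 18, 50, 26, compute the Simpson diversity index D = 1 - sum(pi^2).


Total N = 47 + 40 + 18 + 50 + 26 = 181
Per-species terms:
  p = 47/181 = 0.259669; p^2 = 0.259669^2 = 0.067428
  p = 40/181 = 0.220994; p^2 = 0.220994^2 = 0.048838
  p = 18/181 = 0.099448; p^2 = 0.099448^2 = 0.009890
  p = 50/181 = 0.276243; p^2 = 0.276243^2 = 0.076310
  p = 26/181 = 0.143646; p^2 = 0.143646^2 = 0.020634
sum(p^2) = 0.067428 + 0.048838 + 0.009890 + 0.076310 + 0.020634 = 0.223100
D = 1 - 0.223100 = 0.776900 ≈ 0.7769

0.7769


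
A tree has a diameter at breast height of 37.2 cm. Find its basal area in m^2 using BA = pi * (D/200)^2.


D/200 = 37.2/200 = 0.186 m
(D/200)^2 = 0.186^2 = 0.034596
BA = 3.141593 * 0.034596 = 0.108687 ≈ 0.1087 m^2

0.1087 m^2


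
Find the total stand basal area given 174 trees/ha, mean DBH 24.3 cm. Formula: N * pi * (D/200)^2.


(D/200)^2 = (24.3/200)^2 = 0.1215^2 = 0.01476225
Individual BA = 3.141593 * 0.01476225 = 0.0463770 m^2
Stand BA = 174 * 0.0463770 = 8.06960 ≈ 8.07 m^2/ha

8.07 m^2/ha


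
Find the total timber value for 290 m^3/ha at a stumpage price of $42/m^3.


Value = 290 * 42 = $12180/ha

$12180/ha


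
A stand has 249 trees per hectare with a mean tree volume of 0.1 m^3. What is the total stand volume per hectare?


V_stand = 249 * 0.1 = 24.9 m^3/ha

24.9 m^3/ha


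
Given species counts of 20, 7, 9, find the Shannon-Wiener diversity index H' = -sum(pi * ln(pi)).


Total N = 20 + 7 + 9 = 36
Per-species terms:
  p = 20/36 = 0.555556; ln(p) = -0.587786; p*ln(p) = 0.555556 * (-0.587786) = -0.326548
  p = 7/36 = 0.194444; ln(p) = -1.637611; p*ln(p) = 0.194444 * (-1.637611) = -0.318424
  p = 9/36 = 0.250000; ln(p) = -1.386294; p*ln(p) = 0.250000 * (-1.386294) = -0.346574
sum(p*ln(p)) = (-0.326548) + (-0.318424) + (-0.346574) = -0.991546
H' = -(-0.991546) = 0.991546 ≈ 0.9915

0.9915


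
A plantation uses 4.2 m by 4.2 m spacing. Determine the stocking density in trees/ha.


N = 10000 / 4.2^2 = 10000 / 17.64 = 566.893 ≈ 567 trees/ha

567 trees/ha


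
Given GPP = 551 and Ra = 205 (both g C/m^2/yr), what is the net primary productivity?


NPP = GPP - Ra = 551 - 205 = 346 g C/m^2/yr

346 g C/m^2/yr


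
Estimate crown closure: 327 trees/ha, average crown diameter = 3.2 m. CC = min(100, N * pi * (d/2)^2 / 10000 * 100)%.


(d/2)^2 = (3.2/2)^2 = 1.6^2 = 2.56
Crown area = 3.141593 * 2.56 = 8.04248 m^2
N * area / 10000 * 100 = 327 * 8.04248 / 10000 * 100 = 26.2989
CC = min(100, 26.2989) = 26.2989 ≈ 26.3%

26.3%
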